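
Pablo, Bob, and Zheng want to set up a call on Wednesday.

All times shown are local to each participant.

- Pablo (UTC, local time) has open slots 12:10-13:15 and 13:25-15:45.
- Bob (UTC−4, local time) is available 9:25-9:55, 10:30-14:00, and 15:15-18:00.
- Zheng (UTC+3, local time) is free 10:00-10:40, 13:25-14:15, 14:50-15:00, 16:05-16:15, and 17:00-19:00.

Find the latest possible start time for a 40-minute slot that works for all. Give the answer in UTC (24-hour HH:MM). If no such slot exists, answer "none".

Pablo → UTC: 12:10–13:15, 13:25–15:45.
Bob → UTC: 13:25–13:55, 14:30–18:00, 19:15–22:00.
Zheng → UTC: 07:00–07:40, 10:25–11:15, 11:50–12:00, 13:05–13:15, 14:00–16:00.
Pablo ∩ Bob: 13:25–13:55, 14:30–15:45.
Pablo ∩ Bob ∩ Zheng: 14:30–15:45.
Windows ≥ 40 min: 14:30–15:45.
Latest start in the last window 14:30–15:45 is 15:45 − 40 min = 15:05.

15:05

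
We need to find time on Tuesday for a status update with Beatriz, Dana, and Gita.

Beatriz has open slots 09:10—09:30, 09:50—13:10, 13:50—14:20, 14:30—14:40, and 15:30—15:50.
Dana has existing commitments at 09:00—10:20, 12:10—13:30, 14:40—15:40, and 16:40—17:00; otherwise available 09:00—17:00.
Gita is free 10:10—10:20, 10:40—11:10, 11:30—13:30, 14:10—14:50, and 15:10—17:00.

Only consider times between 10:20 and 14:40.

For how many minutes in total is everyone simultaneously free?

90 minutes

Dana free within 09:00–17:00: 10:20–12:10, 13:30–14:40, 15:40–16:40.
Beatriz ∩ Dana: 10:20–12:10, 13:50–14:20, 14:30–14:40, 15:40–15:50.
Beatriz ∩ Dana ∩ Gita: 10:40–11:10, 11:30–12:10, 14:10–14:20, 14:30–14:40, 15:40–15:50.
Restricted to 10:20–14:40: 10:40–11:10, 11:30–12:10, 14:10–14:20, 14:30–14:40.
Total common minutes: 30 + 40 + 10 + 10 = 90.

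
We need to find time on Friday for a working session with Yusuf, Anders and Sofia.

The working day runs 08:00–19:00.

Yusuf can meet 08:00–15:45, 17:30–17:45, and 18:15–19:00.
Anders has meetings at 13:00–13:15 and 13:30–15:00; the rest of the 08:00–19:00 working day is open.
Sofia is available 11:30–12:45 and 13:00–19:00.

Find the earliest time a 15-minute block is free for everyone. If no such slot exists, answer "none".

Anders free within 08:00–19:00: 08:00–13:00, 13:15–13:30, 15:00–19:00.
Yusuf ∩ Anders: 08:00–13:00, 13:15–13:30, 15:00–15:45, 17:30–17:45, 18:15–19:00.
Yusuf ∩ Anders ∩ Sofia: 11:30–12:45, 13:15–13:30, 15:00–15:45, 17:30–17:45, 18:15–19:00.
Windows ≥ 15 min: 11:30–12:45, 13:15–13:30, 15:00–15:45, 17:30–17:45, 18:15–19:00.
Earliest such window starts at 11:30.

11:30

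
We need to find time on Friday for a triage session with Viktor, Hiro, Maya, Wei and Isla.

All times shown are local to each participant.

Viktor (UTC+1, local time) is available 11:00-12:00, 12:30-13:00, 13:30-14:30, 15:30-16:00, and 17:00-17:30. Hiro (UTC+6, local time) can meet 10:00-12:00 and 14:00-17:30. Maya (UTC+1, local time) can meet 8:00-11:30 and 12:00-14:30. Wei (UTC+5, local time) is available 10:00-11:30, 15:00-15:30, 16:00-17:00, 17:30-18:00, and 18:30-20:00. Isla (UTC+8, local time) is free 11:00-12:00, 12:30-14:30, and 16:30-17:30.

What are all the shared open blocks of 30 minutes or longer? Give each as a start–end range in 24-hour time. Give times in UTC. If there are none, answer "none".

Viktor → UTC: 10:00–11:00, 11:30–12:00, 12:30–13:30, 14:30–15:00, 16:00–16:30.
Hiro → UTC: 04:00–06:00, 08:00–11:30.
Maya → UTC: 07:00–10:30, 11:00–13:30.
Wei → UTC: 05:00–06:30, 10:00–10:30, 11:00–12:00, 12:30–13:00, 13:30–15:00.
Isla → UTC: 03:00–04:00, 04:30–06:30, 08:30–09:30.
Viktor ∩ Hiro: 10:00–11:00.
Viktor ∩ Hiro ∩ Maya: 10:00–10:30.
Viktor ∩ Hiro ∩ Maya ∩ Wei: 10:00–10:30.
Viktor ∩ Hiro ∩ Maya ∩ Wei ∩ Isla: (none).
Windows ≥ 30 min: (none).

none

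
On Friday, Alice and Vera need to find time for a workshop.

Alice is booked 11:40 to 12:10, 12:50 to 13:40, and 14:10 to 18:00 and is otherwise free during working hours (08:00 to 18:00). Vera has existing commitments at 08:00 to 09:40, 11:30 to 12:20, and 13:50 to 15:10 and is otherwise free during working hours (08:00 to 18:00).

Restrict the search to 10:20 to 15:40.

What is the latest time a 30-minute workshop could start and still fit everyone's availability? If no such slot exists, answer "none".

Alice free within 08:00–18:00: 08:00–11:40, 12:10–12:50, 13:40–14:10.
Vera free within 08:00–18:00: 09:40–11:30, 12:20–13:50, 15:10–18:00.
Alice ∩ Vera: 09:40–11:30, 12:20–12:50, 13:40–13:50.
Restricted to 10:20–15:40: 10:20–11:30, 12:20–12:50, 13:40–13:50.
Windows ≥ 30 min: 10:20–11:30, 12:20–12:50.
Latest start in the last window 12:20–12:50 is 12:50 − 30 min = 12:20.

12:20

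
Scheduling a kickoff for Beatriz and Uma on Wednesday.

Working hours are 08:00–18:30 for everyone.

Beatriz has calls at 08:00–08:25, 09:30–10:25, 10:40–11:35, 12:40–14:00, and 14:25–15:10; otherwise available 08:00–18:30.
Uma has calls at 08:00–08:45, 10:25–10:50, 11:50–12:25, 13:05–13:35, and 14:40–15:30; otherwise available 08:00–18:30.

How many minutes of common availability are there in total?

Beatriz free within 08:00–18:30: 08:25–09:30, 10:25–10:40, 11:35–12:40, 14:00–14:25, 15:10–18:30.
Uma free within 08:00–18:30: 08:45–10:25, 10:50–11:50, 12:25–13:05, 13:35–14:40, 15:30–18:30.
Beatriz ∩ Uma: 08:45–09:30, 11:35–11:50, 12:25–12:40, 14:00–14:25, 15:30–18:30.
Total common minutes: 45 + 15 + 15 + 25 + 180 = 280.

280 minutes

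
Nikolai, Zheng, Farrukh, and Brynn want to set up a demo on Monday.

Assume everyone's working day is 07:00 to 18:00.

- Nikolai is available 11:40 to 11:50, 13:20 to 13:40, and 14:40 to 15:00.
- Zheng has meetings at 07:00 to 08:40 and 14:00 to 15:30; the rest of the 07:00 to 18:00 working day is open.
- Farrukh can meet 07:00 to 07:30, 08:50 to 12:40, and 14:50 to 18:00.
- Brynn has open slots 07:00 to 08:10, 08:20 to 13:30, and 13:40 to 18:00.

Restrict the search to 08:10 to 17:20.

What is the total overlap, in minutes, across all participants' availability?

10 minutes

Zheng free within 07:00–18:00: 08:40–14:00, 15:30–18:00.
Nikolai ∩ Zheng: 11:40–11:50, 13:20–13:40.
Nikolai ∩ Zheng ∩ Farrukh: 11:40–11:50.
Nikolai ∩ Zheng ∩ Farrukh ∩ Brynn: 11:40–11:50.
Restricted to 08:10–17:20: 11:40–11:50.
Total common minutes: 10.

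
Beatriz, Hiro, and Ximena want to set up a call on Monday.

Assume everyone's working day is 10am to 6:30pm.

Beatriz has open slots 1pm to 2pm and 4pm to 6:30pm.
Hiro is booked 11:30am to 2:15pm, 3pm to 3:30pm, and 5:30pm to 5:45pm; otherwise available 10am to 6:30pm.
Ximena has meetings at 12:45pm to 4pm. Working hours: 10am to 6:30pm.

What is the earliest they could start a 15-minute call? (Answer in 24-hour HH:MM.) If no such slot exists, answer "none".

Hiro free within 10:00–18:30: 10:00–11:30, 14:15–15:00, 15:30–17:30, 17:45–18:30.
Ximena free within 10:00–18:30: 10:00–12:45, 16:00–18:30.
Beatriz ∩ Hiro: 16:00–17:30, 17:45–18:30.
Beatriz ∩ Hiro ∩ Ximena: 16:00–17:30, 17:45–18:30.
Windows ≥ 15 min: 16:00–17:30, 17:45–18:30.
Earliest such window starts at 16:00.

16:00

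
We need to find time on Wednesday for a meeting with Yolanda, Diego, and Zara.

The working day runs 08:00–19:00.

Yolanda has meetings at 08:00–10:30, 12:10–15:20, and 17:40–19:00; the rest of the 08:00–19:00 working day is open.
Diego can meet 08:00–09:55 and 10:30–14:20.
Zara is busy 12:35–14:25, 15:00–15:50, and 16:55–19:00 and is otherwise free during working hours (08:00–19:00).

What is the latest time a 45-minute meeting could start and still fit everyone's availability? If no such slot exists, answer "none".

11:25

Yolanda free within 08:00–19:00: 10:30–12:10, 15:20–17:40.
Zara free within 08:00–19:00: 08:00–12:35, 14:25–15:00, 15:50–16:55.
Yolanda ∩ Diego: 10:30–12:10.
Yolanda ∩ Diego ∩ Zara: 10:30–12:10.
Windows ≥ 45 min: 10:30–12:10.
Latest start in the last window 10:30–12:10 is 12:10 − 45 min = 11:25.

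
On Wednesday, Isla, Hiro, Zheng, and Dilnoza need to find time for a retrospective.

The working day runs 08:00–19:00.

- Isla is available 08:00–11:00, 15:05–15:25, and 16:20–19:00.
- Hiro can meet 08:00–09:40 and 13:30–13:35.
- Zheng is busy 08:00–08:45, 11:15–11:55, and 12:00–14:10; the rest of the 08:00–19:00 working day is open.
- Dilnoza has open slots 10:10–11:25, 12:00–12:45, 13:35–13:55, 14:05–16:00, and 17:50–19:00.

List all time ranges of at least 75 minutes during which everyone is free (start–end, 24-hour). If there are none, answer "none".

Zheng free within 08:00–19:00: 08:45–11:15, 11:55–12:00, 14:10–19:00.
Isla ∩ Hiro: 08:00–09:40.
Isla ∩ Hiro ∩ Zheng: 08:45–09:40.
Isla ∩ Hiro ∩ Zheng ∩ Dilnoza: (none).
Windows ≥ 75 min: (none).

none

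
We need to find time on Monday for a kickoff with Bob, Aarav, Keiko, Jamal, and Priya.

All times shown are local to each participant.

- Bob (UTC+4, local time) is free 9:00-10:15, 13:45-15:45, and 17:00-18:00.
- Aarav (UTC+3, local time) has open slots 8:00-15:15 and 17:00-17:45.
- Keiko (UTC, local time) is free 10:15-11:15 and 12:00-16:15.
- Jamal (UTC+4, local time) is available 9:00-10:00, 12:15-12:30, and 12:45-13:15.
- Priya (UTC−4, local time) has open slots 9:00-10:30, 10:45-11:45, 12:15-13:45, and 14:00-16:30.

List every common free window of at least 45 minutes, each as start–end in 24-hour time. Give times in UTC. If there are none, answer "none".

Bob → UTC: 05:00–06:15, 09:45–11:45, 13:00–14:00.
Aarav → UTC: 05:00–12:15, 14:00–14:45.
Keiko → UTC: 10:15–11:15, 12:00–16:15.
Jamal → UTC: 05:00–06:00, 08:15–08:30, 08:45–09:15.
Priya → UTC: 13:00–14:30, 14:45–15:45, 16:15–17:45, 18:00–20:30.
Bob ∩ Aarav: 05:00–06:15, 09:45–11:45.
Bob ∩ Aarav ∩ Keiko: 10:15–11:15.
Bob ∩ Aarav ∩ Keiko ∩ Jamal: (none).
Bob ∩ Aarav ∩ Keiko ∩ Jamal ∩ Priya: (none).
Windows ≥ 45 min: (none).

none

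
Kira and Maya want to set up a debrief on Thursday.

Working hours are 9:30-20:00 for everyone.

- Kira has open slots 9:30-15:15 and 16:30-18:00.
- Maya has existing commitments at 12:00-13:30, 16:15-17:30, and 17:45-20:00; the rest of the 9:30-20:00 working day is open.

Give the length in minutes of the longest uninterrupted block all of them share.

150 minutes

Maya free within 09:30–20:00: 09:30–12:00, 13:30–16:15, 17:30–17:45.
Kira ∩ Maya: 09:30–12:00, 13:30–15:15, 17:30–17:45.
Common window lengths: 150, 105, 15 min; longest is 150.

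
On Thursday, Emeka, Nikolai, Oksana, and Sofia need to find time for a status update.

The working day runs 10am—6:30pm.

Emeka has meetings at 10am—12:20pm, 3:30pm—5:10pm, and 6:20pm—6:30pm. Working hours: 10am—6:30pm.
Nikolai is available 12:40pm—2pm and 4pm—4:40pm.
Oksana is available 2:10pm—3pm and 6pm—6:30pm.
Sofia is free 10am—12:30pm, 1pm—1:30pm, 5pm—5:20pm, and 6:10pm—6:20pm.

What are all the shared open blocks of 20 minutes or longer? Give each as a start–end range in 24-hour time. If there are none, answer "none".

none

Emeka free within 10:00–18:30: 12:20–15:30, 17:10–18:20.
Emeka ∩ Nikolai: 12:40–14:00.
Emeka ∩ Nikolai ∩ Oksana: (none).
Emeka ∩ Nikolai ∩ Oksana ∩ Sofia: (none).
Windows ≥ 20 min: (none).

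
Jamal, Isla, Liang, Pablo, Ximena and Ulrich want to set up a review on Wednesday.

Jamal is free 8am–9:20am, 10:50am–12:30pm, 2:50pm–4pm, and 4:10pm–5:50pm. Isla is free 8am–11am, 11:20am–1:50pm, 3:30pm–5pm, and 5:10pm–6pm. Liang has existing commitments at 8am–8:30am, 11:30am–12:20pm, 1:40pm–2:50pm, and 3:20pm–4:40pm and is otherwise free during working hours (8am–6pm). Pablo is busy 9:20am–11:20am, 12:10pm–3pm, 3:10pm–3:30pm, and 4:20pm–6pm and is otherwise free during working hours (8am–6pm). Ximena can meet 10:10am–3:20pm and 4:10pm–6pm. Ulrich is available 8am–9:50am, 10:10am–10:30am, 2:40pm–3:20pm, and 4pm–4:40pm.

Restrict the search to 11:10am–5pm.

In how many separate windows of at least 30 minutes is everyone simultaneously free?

0

Liang free within 08:00–18:00: 08:30–11:30, 12:20–13:40, 14:50–15:20, 16:40–18:00.
Pablo free within 08:00–18:00: 08:00–09:20, 11:20–12:10, 15:00–15:10, 15:30–16:20.
Jamal ∩ Isla: 08:00–09:20, 10:50–11:00, 11:20–12:30, 15:30–16:00, 16:10–17:00, 17:10–17:50.
Jamal ∩ Isla ∩ Liang: 08:30–09:20, 10:50–11:00, 11:20–11:30, 12:20–12:30, 16:40–17:00, 17:10–17:50.
Jamal ∩ Isla ∩ Liang ∩ Pablo: 08:30–09:20, 11:20–11:30.
Jamal ∩ Isla ∩ Liang ∩ Pablo ∩ Ximena: 11:20–11:30.
Jamal ∩ Isla ∩ Liang ∩ Pablo ∩ Ximena ∩ Ulrich: (none).
Restricted to 11:10–17:00: (none).
Windows ≥ 30 min: (none).
That's 0 windows.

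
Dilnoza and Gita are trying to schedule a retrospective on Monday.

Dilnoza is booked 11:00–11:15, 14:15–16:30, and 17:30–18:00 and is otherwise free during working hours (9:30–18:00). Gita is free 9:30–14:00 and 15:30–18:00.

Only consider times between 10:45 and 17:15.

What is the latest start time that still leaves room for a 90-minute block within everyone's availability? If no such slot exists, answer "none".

12:30

Dilnoza free within 09:30–18:00: 09:30–11:00, 11:15–14:15, 16:30–17:30.
Dilnoza ∩ Gita: 09:30–11:00, 11:15–14:00, 16:30–17:30.
Restricted to 10:45–17:15: 10:45–11:00, 11:15–14:00, 16:30–17:15.
Windows ≥ 90 min: 11:15–14:00.
Latest start in the last window 11:15–14:00 is 14:00 − 90 min = 12:30.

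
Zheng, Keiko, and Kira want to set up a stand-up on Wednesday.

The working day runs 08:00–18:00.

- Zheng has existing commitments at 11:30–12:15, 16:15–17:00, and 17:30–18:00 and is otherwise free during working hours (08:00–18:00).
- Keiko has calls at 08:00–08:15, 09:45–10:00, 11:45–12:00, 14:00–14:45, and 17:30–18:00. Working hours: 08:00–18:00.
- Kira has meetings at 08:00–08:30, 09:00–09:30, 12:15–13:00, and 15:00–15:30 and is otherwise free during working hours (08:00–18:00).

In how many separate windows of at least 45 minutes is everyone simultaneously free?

Zheng free within 08:00–18:00: 08:00–11:30, 12:15–16:15, 17:00–17:30.
Keiko free within 08:00–18:00: 08:15–09:45, 10:00–11:45, 12:00–14:00, 14:45–17:30.
Kira free within 08:00–18:00: 08:30–09:00, 09:30–12:15, 13:00–15:00, 15:30–18:00.
Zheng ∩ Keiko: 08:15–09:45, 10:00–11:30, 12:15–14:00, 14:45–16:15, 17:00–17:30.
Zheng ∩ Keiko ∩ Kira: 08:30–09:00, 09:30–09:45, 10:00–11:30, 13:00–14:00, 14:45–15:00, 15:30–16:15, 17:00–17:30.
Windows ≥ 45 min: 10:00–11:30, 13:00–14:00, 15:30–16:15.
That's 3 windows.

3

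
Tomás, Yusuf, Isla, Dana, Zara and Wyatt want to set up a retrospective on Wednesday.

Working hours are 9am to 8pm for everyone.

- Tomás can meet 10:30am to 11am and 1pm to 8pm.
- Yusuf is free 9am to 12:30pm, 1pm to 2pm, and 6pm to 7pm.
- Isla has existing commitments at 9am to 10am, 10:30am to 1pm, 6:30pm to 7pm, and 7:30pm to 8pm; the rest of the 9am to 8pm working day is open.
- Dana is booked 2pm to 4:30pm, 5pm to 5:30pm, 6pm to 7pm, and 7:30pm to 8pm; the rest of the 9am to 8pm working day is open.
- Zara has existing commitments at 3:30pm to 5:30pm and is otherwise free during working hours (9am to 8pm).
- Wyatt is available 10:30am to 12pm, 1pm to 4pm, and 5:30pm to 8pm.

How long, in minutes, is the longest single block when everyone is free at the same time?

Isla free within 09:00–20:00: 10:00–10:30, 13:00–18:30, 19:00–19:30.
Dana free within 09:00–20:00: 09:00–14:00, 16:30–17:00, 17:30–18:00, 19:00–19:30.
Zara free within 09:00–20:00: 09:00–15:30, 17:30–20:00.
Tomás ∩ Yusuf: 10:30–11:00, 13:00–14:00, 18:00–19:00.
Tomás ∩ Yusuf ∩ Isla: 13:00–14:00, 18:00–18:30.
Tomás ∩ Yusuf ∩ Isla ∩ Dana: 13:00–14:00.
Tomás ∩ Yusuf ∩ Isla ∩ Dana ∩ Zara: 13:00–14:00.
Tomás ∩ Yusuf ∩ Isla ∩ Dana ∩ Zara ∩ Wyatt: 13:00–14:00.
Single common window of 60 minutes.

60 minutes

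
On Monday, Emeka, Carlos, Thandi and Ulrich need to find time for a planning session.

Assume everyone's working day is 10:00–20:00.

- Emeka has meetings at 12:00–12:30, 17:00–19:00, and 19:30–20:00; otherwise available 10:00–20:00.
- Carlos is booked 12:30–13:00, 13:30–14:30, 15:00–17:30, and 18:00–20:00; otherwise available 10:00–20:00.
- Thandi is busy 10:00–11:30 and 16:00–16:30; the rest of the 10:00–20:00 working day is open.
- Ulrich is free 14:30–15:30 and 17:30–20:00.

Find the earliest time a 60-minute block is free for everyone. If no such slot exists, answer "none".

Emeka free within 10:00–20:00: 10:00–12:00, 12:30–17:00, 19:00–19:30.
Carlos free within 10:00–20:00: 10:00–12:30, 13:00–13:30, 14:30–15:00, 17:30–18:00.
Thandi free within 10:00–20:00: 11:30–16:00, 16:30–20:00.
Emeka ∩ Carlos: 10:00–12:00, 13:00–13:30, 14:30–15:00.
Emeka ∩ Carlos ∩ Thandi: 11:30–12:00, 13:00–13:30, 14:30–15:00.
Emeka ∩ Carlos ∩ Thandi ∩ Ulrich: 14:30–15:00.
Windows ≥ 60 min: (none).

none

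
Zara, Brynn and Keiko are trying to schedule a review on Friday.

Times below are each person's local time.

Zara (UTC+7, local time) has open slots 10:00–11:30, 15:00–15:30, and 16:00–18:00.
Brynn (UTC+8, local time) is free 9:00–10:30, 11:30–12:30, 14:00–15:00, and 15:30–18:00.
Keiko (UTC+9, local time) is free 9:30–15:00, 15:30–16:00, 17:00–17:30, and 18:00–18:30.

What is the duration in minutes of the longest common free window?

60 minutes

Zara → UTC: 03:00–04:30, 08:00–08:30, 09:00–11:00.
Brynn → UTC: 01:00–02:30, 03:30–04:30, 06:00–07:00, 07:30–10:00.
Keiko → UTC: 00:30–06:00, 06:30–07:00, 08:00–08:30, 09:00–09:30.
Zara ∩ Brynn: 03:30–04:30, 08:00–08:30, 09:00–10:00.
Zara ∩ Brynn ∩ Keiko: 03:30–04:30, 08:00–08:30, 09:00–09:30.
Common window lengths: 60, 30, 30 min; longest is 60.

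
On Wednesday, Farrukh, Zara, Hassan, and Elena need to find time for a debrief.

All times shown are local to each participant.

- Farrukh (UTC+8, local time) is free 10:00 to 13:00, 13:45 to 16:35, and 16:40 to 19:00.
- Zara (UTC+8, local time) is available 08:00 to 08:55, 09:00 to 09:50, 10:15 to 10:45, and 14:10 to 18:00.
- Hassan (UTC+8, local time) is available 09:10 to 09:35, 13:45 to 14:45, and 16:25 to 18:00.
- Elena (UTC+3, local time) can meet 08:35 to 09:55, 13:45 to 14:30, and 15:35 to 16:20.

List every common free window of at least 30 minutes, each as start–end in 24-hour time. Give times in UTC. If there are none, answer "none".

Farrukh → UTC: 02:00–05:00, 05:45–08:35, 08:40–11:00.
Zara → UTC: 00:00–00:55, 01:00–01:50, 02:15–02:45, 06:10–10:00.
Hassan → UTC: 01:10–01:35, 05:45–06:45, 08:25–10:00.
Elena → UTC: 05:35–06:55, 10:45–11:30, 12:35–13:20.
Farrukh ∩ Zara: 02:15–02:45, 06:10–08:35, 08:40–10:00.
Farrukh ∩ Zara ∩ Hassan: 06:10–06:45, 08:25–08:35, 08:40–10:00.
Farrukh ∩ Zara ∩ Hassan ∩ Elena: 06:10–06:45.
Windows ≥ 30 min: 06:10–06:45.

06:10–06:45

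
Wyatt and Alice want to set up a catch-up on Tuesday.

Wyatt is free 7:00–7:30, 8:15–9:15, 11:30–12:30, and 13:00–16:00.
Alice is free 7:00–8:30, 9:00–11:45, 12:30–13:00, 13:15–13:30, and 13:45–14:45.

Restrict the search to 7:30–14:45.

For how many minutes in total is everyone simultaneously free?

Wyatt ∩ Alice: 07:00–07:30, 08:15–08:30, 09:00–09:15, 11:30–11:45, 13:15–13:30, 13:45–14:45.
Restricted to 07:30–14:45: 08:15–08:30, 09:00–09:15, 11:30–11:45, 13:15–13:30, 13:45–14:45.
Total common minutes: 15 + 15 + 15 + 15 + 60 = 120.

120 minutes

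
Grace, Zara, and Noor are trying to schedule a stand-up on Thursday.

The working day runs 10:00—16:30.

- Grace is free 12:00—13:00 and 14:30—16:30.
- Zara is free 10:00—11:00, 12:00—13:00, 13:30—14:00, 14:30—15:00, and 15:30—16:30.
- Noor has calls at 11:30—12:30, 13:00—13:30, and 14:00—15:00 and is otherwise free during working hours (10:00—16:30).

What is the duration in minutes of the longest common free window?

Noor free within 10:00–16:30: 10:00–11:30, 12:30–13:00, 13:30–14:00, 15:00–16:30.
Grace ∩ Zara: 12:00–13:00, 14:30–15:00, 15:30–16:30.
Grace ∩ Zara ∩ Noor: 12:30–13:00, 15:30–16:30.
Common window lengths: 30, 60 min; longest is 60.

60 minutes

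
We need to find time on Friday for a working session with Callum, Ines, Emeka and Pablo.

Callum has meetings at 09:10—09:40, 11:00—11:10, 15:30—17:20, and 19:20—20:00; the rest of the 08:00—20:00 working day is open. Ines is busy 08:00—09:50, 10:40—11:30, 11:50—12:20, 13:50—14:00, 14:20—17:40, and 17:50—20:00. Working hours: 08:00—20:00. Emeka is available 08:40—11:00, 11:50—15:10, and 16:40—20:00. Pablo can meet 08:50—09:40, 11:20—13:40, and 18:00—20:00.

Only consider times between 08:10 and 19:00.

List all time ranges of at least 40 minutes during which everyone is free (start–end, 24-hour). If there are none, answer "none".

Callum free within 08:00–20:00: 08:00–09:10, 09:40–11:00, 11:10–15:30, 17:20–19:20.
Ines free within 08:00–20:00: 09:50–10:40, 11:30–11:50, 12:20–13:50, 14:00–14:20, 17:40–17:50.
Callum ∩ Ines: 09:50–10:40, 11:30–11:50, 12:20–13:50, 14:00–14:20, 17:40–17:50.
Callum ∩ Ines ∩ Emeka: 09:50–10:40, 12:20–13:50, 14:00–14:20, 17:40–17:50.
Callum ∩ Ines ∩ Emeka ∩ Pablo: 12:20–13:40.
Restricted to 08:10–19:00: 12:20–13:40.
Windows ≥ 40 min: 12:20–13:40.

12:20–13:40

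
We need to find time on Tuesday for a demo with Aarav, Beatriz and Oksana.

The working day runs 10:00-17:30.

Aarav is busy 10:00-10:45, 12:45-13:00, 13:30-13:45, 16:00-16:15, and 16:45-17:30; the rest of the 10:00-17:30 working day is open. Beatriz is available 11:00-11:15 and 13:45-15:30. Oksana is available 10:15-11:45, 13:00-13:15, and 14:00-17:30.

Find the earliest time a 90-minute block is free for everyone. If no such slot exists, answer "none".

Aarav free within 10:00–17:30: 10:45–12:45, 13:00–13:30, 13:45–16:00, 16:15–16:45.
Aarav ∩ Beatriz: 11:00–11:15, 13:45–15:30.
Aarav ∩ Beatriz ∩ Oksana: 11:00–11:15, 14:00–15:30.
Windows ≥ 90 min: 14:00–15:30.
Earliest such window starts at 14:00.

14:00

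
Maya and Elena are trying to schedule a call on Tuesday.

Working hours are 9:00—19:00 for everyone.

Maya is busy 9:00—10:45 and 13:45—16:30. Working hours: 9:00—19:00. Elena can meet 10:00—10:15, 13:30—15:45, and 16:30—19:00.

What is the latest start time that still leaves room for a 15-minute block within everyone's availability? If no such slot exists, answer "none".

Maya free within 09:00–19:00: 10:45–13:45, 16:30–19:00.
Maya ∩ Elena: 13:30–13:45, 16:30–19:00.
Windows ≥ 15 min: 13:30–13:45, 16:30–19:00.
Latest start in the last window 16:30–19:00 is 19:00 − 15 min = 18:45.

18:45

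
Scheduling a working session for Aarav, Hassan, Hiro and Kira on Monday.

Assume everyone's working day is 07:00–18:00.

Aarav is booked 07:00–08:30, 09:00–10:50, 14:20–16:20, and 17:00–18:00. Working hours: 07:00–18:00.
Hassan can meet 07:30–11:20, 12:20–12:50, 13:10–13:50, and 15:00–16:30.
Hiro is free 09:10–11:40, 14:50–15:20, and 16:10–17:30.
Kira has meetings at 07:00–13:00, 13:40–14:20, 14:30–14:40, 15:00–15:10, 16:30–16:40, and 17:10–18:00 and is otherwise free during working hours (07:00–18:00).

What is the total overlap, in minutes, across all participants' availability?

Aarav free within 07:00–18:00: 08:30–09:00, 10:50–14:20, 16:20–17:00.
Kira free within 07:00–18:00: 13:00–13:40, 14:20–14:30, 14:40–15:00, 15:10–16:30, 16:40–17:10.
Aarav ∩ Hassan: 08:30–09:00, 10:50–11:20, 12:20–12:50, 13:10–13:50, 16:20–16:30.
Aarav ∩ Hassan ∩ Hiro: 10:50–11:20, 16:20–16:30.
Aarav ∩ Hassan ∩ Hiro ∩ Kira: 16:20–16:30.
Total common minutes: 10.

10 minutes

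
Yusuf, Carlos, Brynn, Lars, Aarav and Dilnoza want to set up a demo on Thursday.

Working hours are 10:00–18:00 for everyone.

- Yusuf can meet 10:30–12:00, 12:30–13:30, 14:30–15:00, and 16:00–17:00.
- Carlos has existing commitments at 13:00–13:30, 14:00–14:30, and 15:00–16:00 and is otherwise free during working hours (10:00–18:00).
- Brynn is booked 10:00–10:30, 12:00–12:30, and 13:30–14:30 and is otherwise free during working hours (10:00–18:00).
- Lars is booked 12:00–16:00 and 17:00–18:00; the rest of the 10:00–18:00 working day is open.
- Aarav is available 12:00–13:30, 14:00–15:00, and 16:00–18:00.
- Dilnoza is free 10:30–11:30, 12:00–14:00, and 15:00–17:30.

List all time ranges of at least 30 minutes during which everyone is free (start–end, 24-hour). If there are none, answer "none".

Carlos free within 10:00–18:00: 10:00–13:00, 13:30–14:00, 14:30–15:00, 16:00–18:00.
Brynn free within 10:00–18:00: 10:30–12:00, 12:30–13:30, 14:30–18:00.
Lars free within 10:00–18:00: 10:00–12:00, 16:00–17:00.
Yusuf ∩ Carlos: 10:30–12:00, 12:30–13:00, 14:30–15:00, 16:00–17:00.
Yusuf ∩ Carlos ∩ Brynn: 10:30–12:00, 12:30–13:00, 14:30–15:00, 16:00–17:00.
Yusuf ∩ Carlos ∩ Brynn ∩ Lars: 10:30–12:00, 16:00–17:00.
Yusuf ∩ Carlos ∩ Brynn ∩ Lars ∩ Aarav: 16:00–17:00.
Yusuf ∩ Carlos ∩ Brynn ∩ Lars ∩ Aarav ∩ Dilnoza: 16:00–17:00.
Windows ≥ 30 min: 16:00–17:00.

16:00–17:00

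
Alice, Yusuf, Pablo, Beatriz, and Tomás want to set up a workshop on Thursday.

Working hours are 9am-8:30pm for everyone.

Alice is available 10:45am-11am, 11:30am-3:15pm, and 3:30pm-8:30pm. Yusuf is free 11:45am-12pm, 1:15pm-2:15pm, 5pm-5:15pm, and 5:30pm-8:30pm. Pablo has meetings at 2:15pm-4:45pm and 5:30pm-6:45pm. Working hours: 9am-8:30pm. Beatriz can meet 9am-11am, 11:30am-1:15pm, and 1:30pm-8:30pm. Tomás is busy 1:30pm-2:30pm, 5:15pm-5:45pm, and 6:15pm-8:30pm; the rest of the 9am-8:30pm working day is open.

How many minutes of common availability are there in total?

Pablo free within 09:00–20:30: 09:00–14:15, 16:45–17:30, 18:45–20:30.
Tomás free within 09:00–20:30: 09:00–13:30, 14:30–17:15, 17:45–18:15.
Alice ∩ Yusuf: 11:45–12:00, 13:15–14:15, 17:00–17:15, 17:30–20:30.
Alice ∩ Yusuf ∩ Pablo: 11:45–12:00, 13:15–14:15, 17:00–17:15, 18:45–20:30.
Alice ∩ Yusuf ∩ Pablo ∩ Beatriz: 11:45–12:00, 13:30–14:15, 17:00–17:15, 18:45–20:30.
Alice ∩ Yusuf ∩ Pablo ∩ Beatriz ∩ Tomás: 11:45–12:00, 17:00–17:15.
Total common minutes: 15 + 15 = 30.

30 minutes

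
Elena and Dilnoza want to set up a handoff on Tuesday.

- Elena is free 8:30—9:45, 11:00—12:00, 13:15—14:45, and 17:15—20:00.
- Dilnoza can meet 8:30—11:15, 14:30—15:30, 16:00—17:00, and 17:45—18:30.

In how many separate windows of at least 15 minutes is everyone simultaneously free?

4

Elena ∩ Dilnoza: 08:30–09:45, 11:00–11:15, 14:30–14:45, 17:45–18:30.
Windows ≥ 15 min: 08:30–09:45, 11:00–11:15, 14:30–14:45, 17:45–18:30.
That's 4 windows.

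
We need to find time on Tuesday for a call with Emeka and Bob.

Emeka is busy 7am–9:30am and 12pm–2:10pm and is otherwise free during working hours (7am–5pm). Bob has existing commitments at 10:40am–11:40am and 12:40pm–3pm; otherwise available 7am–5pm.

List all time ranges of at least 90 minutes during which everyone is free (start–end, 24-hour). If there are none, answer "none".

Emeka free within 07:00–17:00: 09:30–12:00, 14:10–17:00.
Bob free within 07:00–17:00: 07:00–10:40, 11:40–12:40, 15:00–17:00.
Emeka ∩ Bob: 09:30–10:40, 11:40–12:00, 15:00–17:00.
Windows ≥ 90 min: 15:00–17:00.

15:00–17:00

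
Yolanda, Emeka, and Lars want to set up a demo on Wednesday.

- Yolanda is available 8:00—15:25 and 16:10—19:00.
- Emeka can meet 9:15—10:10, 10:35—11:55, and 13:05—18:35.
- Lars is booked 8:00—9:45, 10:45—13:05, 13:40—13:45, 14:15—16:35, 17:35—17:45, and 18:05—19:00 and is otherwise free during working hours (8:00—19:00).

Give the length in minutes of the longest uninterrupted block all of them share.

60 minutes

Lars free within 08:00–19:00: 09:45–10:45, 13:05–13:40, 13:45–14:15, 16:35–17:35, 17:45–18:05.
Yolanda ∩ Emeka: 09:15–10:10, 10:35–11:55, 13:05–15:25, 16:10–18:35.
Yolanda ∩ Emeka ∩ Lars: 09:45–10:10, 10:35–10:45, 13:05–13:40, 13:45–14:15, 16:35–17:35, 17:45–18:05.
Common window lengths: 25, 10, 35, 30, 60, 20 min; longest is 60.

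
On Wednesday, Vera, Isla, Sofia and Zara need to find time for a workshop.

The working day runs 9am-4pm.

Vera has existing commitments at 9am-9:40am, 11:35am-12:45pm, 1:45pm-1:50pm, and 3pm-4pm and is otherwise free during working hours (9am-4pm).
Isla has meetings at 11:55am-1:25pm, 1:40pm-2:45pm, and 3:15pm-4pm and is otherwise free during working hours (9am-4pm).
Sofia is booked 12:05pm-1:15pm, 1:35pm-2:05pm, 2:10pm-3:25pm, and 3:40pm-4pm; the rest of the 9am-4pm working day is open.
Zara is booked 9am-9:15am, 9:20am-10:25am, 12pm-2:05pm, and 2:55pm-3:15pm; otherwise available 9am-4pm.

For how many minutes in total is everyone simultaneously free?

Vera free within 09:00–16:00: 09:40–11:35, 12:45–13:45, 13:50–15:00.
Isla free within 09:00–16:00: 09:00–11:55, 13:25–13:40, 14:45–15:15.
Sofia free within 09:00–16:00: 09:00–12:05, 13:15–13:35, 14:05–14:10, 15:25–15:40.
Zara free within 09:00–16:00: 09:15–09:20, 10:25–12:00, 14:05–14:55, 15:15–16:00.
Vera ∩ Isla: 09:40–11:35, 13:25–13:40, 14:45–15:00.
Vera ∩ Isla ∩ Sofia: 09:40–11:35, 13:25–13:35.
Vera ∩ Isla ∩ Sofia ∩ Zara: 10:25–11:35.
Total common minutes: 70.

70 minutes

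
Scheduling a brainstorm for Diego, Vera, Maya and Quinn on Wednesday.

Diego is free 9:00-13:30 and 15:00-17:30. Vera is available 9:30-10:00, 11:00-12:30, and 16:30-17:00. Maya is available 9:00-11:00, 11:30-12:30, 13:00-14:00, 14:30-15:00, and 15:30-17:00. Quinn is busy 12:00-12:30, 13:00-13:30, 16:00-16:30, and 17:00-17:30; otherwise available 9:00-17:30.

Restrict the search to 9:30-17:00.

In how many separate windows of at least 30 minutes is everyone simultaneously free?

3

Quinn free within 09:00–17:30: 09:00–12:00, 12:30–13:00, 13:30–16:00, 16:30–17:00.
Diego ∩ Vera: 09:30–10:00, 11:00–12:30, 16:30–17:00.
Diego ∩ Vera ∩ Maya: 09:30–10:00, 11:30–12:30, 16:30–17:00.
Diego ∩ Vera ∩ Maya ∩ Quinn: 09:30–10:00, 11:30–12:00, 16:30–17:00.
Restricted to 09:30–17:00: 09:30–10:00, 11:30–12:00, 16:30–17:00.
Windows ≥ 30 min: 09:30–10:00, 11:30–12:00, 16:30–17:00.
That's 3 windows.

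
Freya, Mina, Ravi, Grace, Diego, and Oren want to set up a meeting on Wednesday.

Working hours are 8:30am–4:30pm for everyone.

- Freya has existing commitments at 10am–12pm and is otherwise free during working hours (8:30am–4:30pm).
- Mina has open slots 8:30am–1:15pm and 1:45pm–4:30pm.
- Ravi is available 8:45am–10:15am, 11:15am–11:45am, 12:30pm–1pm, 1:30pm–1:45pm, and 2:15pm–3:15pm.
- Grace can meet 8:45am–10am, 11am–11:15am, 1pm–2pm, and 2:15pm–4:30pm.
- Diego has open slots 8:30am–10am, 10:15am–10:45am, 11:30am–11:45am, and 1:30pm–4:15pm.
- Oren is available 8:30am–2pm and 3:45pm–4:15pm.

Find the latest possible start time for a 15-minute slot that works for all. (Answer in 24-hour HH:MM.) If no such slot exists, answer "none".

Freya free within 08:30–16:30: 08:30–10:00, 12:00–16:30.
Freya ∩ Mina: 08:30–10:00, 12:00–13:15, 13:45–16:30.
Freya ∩ Mina ∩ Ravi: 08:45–10:00, 12:30–13:00, 14:15–15:15.
Freya ∩ Mina ∩ Ravi ∩ Grace: 08:45–10:00, 14:15–15:15.
Freya ∩ Mina ∩ Ravi ∩ Grace ∩ Diego: 08:45–10:00, 14:15–15:15.
Freya ∩ Mina ∩ Ravi ∩ Grace ∩ Diego ∩ Oren: 08:45–10:00.
Windows ≥ 15 min: 08:45–10:00.
Latest start in the last window 08:45–10:00 is 10:00 − 15 min = 09:45.

09:45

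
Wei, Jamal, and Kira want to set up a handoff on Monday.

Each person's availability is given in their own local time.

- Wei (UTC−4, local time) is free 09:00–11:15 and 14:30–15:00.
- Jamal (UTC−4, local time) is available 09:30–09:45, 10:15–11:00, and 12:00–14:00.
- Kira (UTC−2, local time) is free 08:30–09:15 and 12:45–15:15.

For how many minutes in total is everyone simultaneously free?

Wei → UTC: 13:00–15:15, 18:30–19:00.
Jamal → UTC: 13:30–13:45, 14:15–15:00, 16:00–18:00.
Kira → UTC: 10:30–11:15, 14:45–17:15.
Wei ∩ Jamal: 13:30–13:45, 14:15–15:00.
Wei ∩ Jamal ∩ Kira: 14:45–15:00.
Total common minutes: 15.

15 minutes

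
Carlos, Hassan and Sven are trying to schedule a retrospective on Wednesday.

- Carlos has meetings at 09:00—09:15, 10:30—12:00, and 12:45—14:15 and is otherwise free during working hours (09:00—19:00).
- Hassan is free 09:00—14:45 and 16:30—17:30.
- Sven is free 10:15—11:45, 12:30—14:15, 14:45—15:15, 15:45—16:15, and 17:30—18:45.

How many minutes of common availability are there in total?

30 minutes

Carlos free within 09:00–19:00: 09:15–10:30, 12:00–12:45, 14:15–19:00.
Carlos ∩ Hassan: 09:15–10:30, 12:00–12:45, 14:15–14:45, 16:30–17:30.
Carlos ∩ Hassan ∩ Sven: 10:15–10:30, 12:30–12:45.
Total common minutes: 15 + 15 = 30.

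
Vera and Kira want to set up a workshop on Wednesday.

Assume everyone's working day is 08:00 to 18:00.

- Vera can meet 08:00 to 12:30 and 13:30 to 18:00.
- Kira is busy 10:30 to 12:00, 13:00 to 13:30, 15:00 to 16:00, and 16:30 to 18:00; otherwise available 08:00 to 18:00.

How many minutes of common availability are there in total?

300 minutes

Kira free within 08:00–18:00: 08:00–10:30, 12:00–13:00, 13:30–15:00, 16:00–16:30.
Vera ∩ Kira: 08:00–10:30, 12:00–12:30, 13:30–15:00, 16:00–16:30.
Total common minutes: 150 + 30 + 90 + 30 = 300.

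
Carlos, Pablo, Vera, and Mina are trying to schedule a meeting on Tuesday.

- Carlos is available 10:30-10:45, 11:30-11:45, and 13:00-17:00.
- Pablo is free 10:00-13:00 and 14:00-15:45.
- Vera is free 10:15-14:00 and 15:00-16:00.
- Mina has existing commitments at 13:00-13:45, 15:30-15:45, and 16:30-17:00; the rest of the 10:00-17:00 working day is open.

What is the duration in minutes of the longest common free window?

Mina free within 10:00–17:00: 10:00–13:00, 13:45–15:30, 15:45–16:30.
Carlos ∩ Pablo: 10:30–10:45, 11:30–11:45, 14:00–15:45.
Carlos ∩ Pablo ∩ Vera: 10:30–10:45, 11:30–11:45, 15:00–15:45.
Carlos ∩ Pablo ∩ Vera ∩ Mina: 10:30–10:45, 11:30–11:45, 15:00–15:30.
Common window lengths: 15, 15, 30 min; longest is 30.

30 minutes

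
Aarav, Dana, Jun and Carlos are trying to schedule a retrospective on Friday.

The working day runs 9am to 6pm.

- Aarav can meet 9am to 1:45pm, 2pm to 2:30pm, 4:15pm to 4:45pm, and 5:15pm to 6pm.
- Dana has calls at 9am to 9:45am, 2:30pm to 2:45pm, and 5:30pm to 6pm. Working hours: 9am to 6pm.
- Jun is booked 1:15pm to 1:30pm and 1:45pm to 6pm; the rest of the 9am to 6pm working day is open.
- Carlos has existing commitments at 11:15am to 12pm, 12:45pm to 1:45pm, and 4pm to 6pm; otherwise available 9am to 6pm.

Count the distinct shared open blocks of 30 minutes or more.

Dana free within 09:00–18:00: 09:45–14:30, 14:45–17:30.
Jun free within 09:00–18:00: 09:00–13:15, 13:30–13:45.
Carlos free within 09:00–18:00: 09:00–11:15, 12:00–12:45, 13:45–16:00.
Aarav ∩ Dana: 09:45–13:45, 14:00–14:30, 16:15–16:45, 17:15–17:30.
Aarav ∩ Dana ∩ Jun: 09:45–13:15, 13:30–13:45.
Aarav ∩ Dana ∩ Jun ∩ Carlos: 09:45–11:15, 12:00–12:45.
Windows ≥ 30 min: 09:45–11:15, 12:00–12:45.
That's 2 windows.

2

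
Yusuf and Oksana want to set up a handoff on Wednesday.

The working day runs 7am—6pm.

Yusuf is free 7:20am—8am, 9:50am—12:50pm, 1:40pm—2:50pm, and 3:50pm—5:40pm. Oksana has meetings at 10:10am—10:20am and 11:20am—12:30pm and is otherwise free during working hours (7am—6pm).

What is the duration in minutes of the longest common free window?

110 minutes

Oksana free within 07:00–18:00: 07:00–10:10, 10:20–11:20, 12:30–18:00.
Yusuf ∩ Oksana: 07:20–08:00, 09:50–10:10, 10:20–11:20, 12:30–12:50, 13:40–14:50, 15:50–17:40.
Common window lengths: 40, 20, 60, 20, 70, 110 min; longest is 110.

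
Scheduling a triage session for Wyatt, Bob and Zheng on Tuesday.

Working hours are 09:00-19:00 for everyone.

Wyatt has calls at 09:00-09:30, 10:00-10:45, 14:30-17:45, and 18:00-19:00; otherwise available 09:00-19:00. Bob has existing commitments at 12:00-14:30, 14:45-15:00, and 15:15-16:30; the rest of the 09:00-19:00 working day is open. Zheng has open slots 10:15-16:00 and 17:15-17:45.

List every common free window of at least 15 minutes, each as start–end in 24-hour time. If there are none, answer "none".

10:45–12:00

Wyatt free within 09:00–19:00: 09:30–10:00, 10:45–14:30, 17:45–18:00.
Bob free within 09:00–19:00: 09:00–12:00, 14:30–14:45, 15:00–15:15, 16:30–19:00.
Wyatt ∩ Bob: 09:30–10:00, 10:45–12:00, 17:45–18:00.
Wyatt ∩ Bob ∩ Zheng: 10:45–12:00.
Windows ≥ 15 min: 10:45–12:00.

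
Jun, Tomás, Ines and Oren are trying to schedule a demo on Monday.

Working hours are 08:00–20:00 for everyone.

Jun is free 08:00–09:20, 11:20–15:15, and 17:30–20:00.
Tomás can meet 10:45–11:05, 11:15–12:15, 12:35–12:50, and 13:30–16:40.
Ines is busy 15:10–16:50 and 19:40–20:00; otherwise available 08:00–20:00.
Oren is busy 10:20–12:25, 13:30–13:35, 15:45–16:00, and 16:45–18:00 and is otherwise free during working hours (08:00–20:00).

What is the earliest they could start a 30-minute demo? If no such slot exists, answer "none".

13:35

Ines free within 08:00–20:00: 08:00–15:10, 16:50–19:40.
Oren free within 08:00–20:00: 08:00–10:20, 12:25–13:30, 13:35–15:45, 16:00–16:45, 18:00–20:00.
Jun ∩ Tomás: 11:20–12:15, 12:35–12:50, 13:30–15:15.
Jun ∩ Tomás ∩ Ines: 11:20–12:15, 12:35–12:50, 13:30–15:10.
Jun ∩ Tomás ∩ Ines ∩ Oren: 12:35–12:50, 13:35–15:10.
Windows ≥ 30 min: 13:35–15:10.
Earliest such window starts at 13:35.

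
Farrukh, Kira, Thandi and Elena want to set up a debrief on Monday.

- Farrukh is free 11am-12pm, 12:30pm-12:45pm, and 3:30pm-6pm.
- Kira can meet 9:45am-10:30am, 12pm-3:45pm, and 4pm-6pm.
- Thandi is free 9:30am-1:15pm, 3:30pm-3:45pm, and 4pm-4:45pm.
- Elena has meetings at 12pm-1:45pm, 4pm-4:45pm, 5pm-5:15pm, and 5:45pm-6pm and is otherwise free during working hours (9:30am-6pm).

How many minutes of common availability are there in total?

Elena free within 09:30–18:00: 09:30–12:00, 13:45–16:00, 16:45–17:00, 17:15–17:45.
Farrukh ∩ Kira: 12:30–12:45, 15:30–15:45, 16:00–18:00.
Farrukh ∩ Kira ∩ Thandi: 12:30–12:45, 15:30–15:45, 16:00–16:45.
Farrukh ∩ Kira ∩ Thandi ∩ Elena: 15:30–15:45.
Total common minutes: 15.

15 minutes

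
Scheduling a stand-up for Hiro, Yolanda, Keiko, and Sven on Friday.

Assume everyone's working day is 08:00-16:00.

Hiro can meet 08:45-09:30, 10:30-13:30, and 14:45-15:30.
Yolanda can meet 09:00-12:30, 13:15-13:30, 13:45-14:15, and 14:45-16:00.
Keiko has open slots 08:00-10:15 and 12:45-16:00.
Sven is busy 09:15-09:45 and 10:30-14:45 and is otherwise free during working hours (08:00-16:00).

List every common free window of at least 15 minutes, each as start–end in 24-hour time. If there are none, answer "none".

09:00–09:15, 14:45–15:30

Sven free within 08:00–16:00: 08:00–09:15, 09:45–10:30, 14:45–16:00.
Hiro ∩ Yolanda: 09:00–09:30, 10:30–12:30, 13:15–13:30, 14:45–15:30.
Hiro ∩ Yolanda ∩ Keiko: 09:00–09:30, 13:15–13:30, 14:45–15:30.
Hiro ∩ Yolanda ∩ Keiko ∩ Sven: 09:00–09:15, 14:45–15:30.
Windows ≥ 15 min: 09:00–09:15, 14:45–15:30.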